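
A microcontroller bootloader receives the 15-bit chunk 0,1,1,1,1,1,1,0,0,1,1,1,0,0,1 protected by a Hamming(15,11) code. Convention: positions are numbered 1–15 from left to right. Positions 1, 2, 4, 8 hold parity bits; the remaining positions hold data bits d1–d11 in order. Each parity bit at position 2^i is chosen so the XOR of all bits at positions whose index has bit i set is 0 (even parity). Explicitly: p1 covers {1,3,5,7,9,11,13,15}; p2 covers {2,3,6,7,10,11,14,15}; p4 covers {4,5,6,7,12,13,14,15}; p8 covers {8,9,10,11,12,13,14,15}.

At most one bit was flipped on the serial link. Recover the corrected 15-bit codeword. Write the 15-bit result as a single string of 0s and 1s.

010111100111001

s1 (pos 1,3,5,7,9,11,13,15): 0⊕1⊕1⊕1⊕0⊕1⊕0⊕1 = 1
s2 (pos 2,3,6,7,10,11,14,15): 1⊕1⊕1⊕1⊕1⊕1⊕0⊕1 = 1
s4 (pos 4,5,6,7,12,13,14,15): 1⊕1⊕1⊕1⊕1⊕0⊕0⊕1 = 0
s8 (pos 8,9,10,11,12,13,14,15): 0⊕0⊕1⊕1⊕1⊕0⊕0⊕1 = 0
Syndrome s8…s1 = 0011 → error at position 3.
Flip position 3: 011111100111001 → 010111100111001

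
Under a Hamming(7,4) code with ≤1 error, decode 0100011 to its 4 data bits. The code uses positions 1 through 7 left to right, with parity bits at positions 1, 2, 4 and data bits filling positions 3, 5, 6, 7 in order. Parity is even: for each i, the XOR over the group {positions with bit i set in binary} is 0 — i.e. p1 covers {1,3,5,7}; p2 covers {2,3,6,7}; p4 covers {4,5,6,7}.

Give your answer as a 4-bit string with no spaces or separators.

1011

s1 (pos 1,3,5,7): 0⊕0⊕0⊕1 = 1
s2 (pos 2,3,6,7): 1⊕0⊕1⊕1 = 1
s4 (pos 4,5,6,7): 0⊕0⊕1⊕1 = 0
Syndrome s4…s1 = 011 → error at position 3.
Flip position 3: 0100011 → 0110011
Read data bits from positions 3,5,6,7: 1011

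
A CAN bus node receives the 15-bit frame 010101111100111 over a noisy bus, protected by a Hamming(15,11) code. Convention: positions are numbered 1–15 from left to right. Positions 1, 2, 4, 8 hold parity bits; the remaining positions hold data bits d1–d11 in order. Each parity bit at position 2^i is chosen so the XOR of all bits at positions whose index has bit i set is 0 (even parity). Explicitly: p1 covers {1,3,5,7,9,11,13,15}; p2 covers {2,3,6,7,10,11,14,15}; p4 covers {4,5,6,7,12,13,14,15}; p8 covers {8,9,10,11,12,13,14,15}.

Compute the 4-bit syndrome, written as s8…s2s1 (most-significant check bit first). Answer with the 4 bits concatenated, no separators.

s1 (pos 1,3,5,7,9,11,13,15): 0⊕0⊕0⊕1⊕1⊕0⊕1⊕1 = 0
s2 (pos 2,3,6,7,10,11,14,15): 1⊕0⊕1⊕1⊕1⊕0⊕1⊕1 = 0
s4 (pos 4,5,6,7,12,13,14,15): 1⊕0⊕1⊕1⊕0⊕1⊕1⊕1 = 0
s8 (pos 8,9,10,11,12,13,14,15): 1⊕1⊕1⊕0⊕0⊕1⊕1⊕1 = 0
Syndrome s8…s1 = 0000 → no error.

0000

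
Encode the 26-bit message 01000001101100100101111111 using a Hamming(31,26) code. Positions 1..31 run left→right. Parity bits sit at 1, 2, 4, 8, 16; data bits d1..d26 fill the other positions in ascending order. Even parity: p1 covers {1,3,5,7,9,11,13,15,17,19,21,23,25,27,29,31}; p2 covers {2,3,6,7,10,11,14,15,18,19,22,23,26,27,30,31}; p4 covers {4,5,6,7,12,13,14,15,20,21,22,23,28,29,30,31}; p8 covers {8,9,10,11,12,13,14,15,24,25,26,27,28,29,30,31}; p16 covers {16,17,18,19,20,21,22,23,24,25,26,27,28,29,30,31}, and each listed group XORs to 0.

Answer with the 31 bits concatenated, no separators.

1000100000011010100100101111111

Place data at non-parity positions: p1 p2 0 p4 1 0 0 p8 0 0 0 1 1 0 1 p16 1 0 0 1 0 0 1 0 1 1 1 1 1 1 1
p1 (pos 1,3,5,7,9,11,13,15,17,19,21,23,25,27,29,31): XOR of data positions = 0⊕1⊕0⊕0⊕0⊕1⊕1⊕1⊕0⊕0⊕1⊕1⊕1⊕1⊕1 = 1
p2 (pos 2,3,6,7,10,11,14,15,18,19,22,23,26,27,30,31): XOR of data positions = 0⊕0⊕0⊕0⊕0⊕0⊕1⊕0⊕0⊕0⊕1⊕1⊕1⊕1⊕1 = 0
p4 (pos 4,5,6,7,12,13,14,15,20,21,22,23,28,29,30,31): XOR of data positions = 1⊕0⊕0⊕1⊕1⊕0⊕1⊕1⊕0⊕0⊕1⊕1⊕1⊕1⊕1 = 0
p8 (pos 8,9,10,11,12,13,14,15,24,25,26,27,28,29,30,31): XOR of data positions = 0⊕0⊕0⊕1⊕1⊕0⊕1⊕0⊕1⊕1⊕1⊕1⊕1⊕1⊕1 = 0
p16 (pos 16,17,18,19,20,21,22,23,24,25,26,27,28,29,30,31): XOR of data positions = 1⊕0⊕0⊕1⊕0⊕0⊕1⊕0⊕1⊕1⊕1⊕1⊕1⊕1⊕1 = 0
Codeword: 1000100000011010100100101111111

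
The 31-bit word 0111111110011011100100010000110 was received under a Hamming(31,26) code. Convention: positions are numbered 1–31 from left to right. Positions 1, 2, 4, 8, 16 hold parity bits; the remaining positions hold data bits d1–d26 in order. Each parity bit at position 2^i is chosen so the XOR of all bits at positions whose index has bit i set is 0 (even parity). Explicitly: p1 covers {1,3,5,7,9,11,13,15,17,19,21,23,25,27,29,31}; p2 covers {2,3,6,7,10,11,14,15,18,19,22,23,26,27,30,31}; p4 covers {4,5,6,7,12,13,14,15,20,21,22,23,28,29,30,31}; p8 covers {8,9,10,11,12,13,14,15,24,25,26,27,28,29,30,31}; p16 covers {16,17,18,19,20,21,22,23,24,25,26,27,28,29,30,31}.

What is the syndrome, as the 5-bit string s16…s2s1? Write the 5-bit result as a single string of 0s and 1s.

00000

s1 (pos 1,3,5,7,9,11,13,15,17,19,21,23,25,27,29,31): 0⊕1⊕1⊕1⊕1⊕0⊕1⊕1⊕1⊕0⊕0⊕0⊕0⊕0⊕1⊕0 = 0
s2 (pos 2,3,6,7,10,11,14,15,18,19,22,23,26,27,30,31): 1⊕1⊕1⊕1⊕0⊕0⊕0⊕1⊕0⊕0⊕0⊕0⊕0⊕0⊕1⊕0 = 0
s4 (pos 4,5,6,7,12,13,14,15,20,21,22,23,28,29,30,31): 1⊕1⊕1⊕1⊕1⊕1⊕0⊕1⊕1⊕0⊕0⊕0⊕0⊕1⊕1⊕0 = 0
s8 (pos 8,9,10,11,12,13,14,15,24,25,26,27,28,29,30,31): 1⊕1⊕0⊕0⊕1⊕1⊕0⊕1⊕1⊕0⊕0⊕0⊕0⊕1⊕1⊕0 = 0
s16 (pos 16,17,18,19,20,21,22,23,24,25,26,27,28,29,30,31): 1⊕1⊕0⊕0⊕1⊕0⊕0⊕0⊕1⊕0⊕0⊕0⊕0⊕1⊕1⊕0 = 0
Syndrome s16…s1 = 00000 → no error.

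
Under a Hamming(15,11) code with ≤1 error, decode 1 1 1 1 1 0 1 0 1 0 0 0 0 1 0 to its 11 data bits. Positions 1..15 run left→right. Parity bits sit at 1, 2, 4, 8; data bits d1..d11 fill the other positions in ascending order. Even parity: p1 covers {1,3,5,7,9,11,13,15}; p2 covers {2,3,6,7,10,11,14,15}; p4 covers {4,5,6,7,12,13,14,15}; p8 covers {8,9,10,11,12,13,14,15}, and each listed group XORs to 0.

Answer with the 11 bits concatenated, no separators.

11011000010

s1 (pos 1,3,5,7,9,11,13,15): 1⊕1⊕1⊕1⊕1⊕0⊕0⊕0 = 1
s2 (pos 2,3,6,7,10,11,14,15): 1⊕1⊕0⊕1⊕0⊕0⊕1⊕0 = 0
s4 (pos 4,5,6,7,12,13,14,15): 1⊕1⊕0⊕1⊕0⊕0⊕1⊕0 = 0
s8 (pos 8,9,10,11,12,13,14,15): 0⊕1⊕0⊕0⊕0⊕0⊕1⊕0 = 0
Syndrome s8…s1 = 0001 → error at position 1.
Flip position 1: 111110101000010 → 011110101000010
Read data bits from positions 3,5,6,7,9,10,11,12,13,14,15: 11011000010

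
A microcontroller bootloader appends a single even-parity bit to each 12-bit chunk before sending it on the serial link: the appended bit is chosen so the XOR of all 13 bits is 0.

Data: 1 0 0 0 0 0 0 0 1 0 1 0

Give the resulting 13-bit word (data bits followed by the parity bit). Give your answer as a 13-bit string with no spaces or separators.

1000000010101

XOR of the 12 data bits: 1⊕0⊕0⊕0⊕0⊕0⊕0⊕0⊕1⊕0⊕1⊕0 = 1
Parity bit = 1 (so all 13 bits XOR to 0).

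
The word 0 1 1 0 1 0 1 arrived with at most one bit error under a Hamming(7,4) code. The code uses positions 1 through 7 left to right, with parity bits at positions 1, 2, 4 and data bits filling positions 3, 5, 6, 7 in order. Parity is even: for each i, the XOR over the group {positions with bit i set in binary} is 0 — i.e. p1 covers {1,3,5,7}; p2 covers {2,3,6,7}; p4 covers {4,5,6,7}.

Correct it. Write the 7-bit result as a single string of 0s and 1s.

s1 (pos 1,3,5,7): 0⊕1⊕1⊕1 = 1
s2 (pos 2,3,6,7): 1⊕1⊕0⊕1 = 1
s4 (pos 4,5,6,7): 0⊕1⊕0⊕1 = 0
Syndrome s4…s1 = 011 → error at position 3.
Flip position 3: 0110101 → 0100101

0100101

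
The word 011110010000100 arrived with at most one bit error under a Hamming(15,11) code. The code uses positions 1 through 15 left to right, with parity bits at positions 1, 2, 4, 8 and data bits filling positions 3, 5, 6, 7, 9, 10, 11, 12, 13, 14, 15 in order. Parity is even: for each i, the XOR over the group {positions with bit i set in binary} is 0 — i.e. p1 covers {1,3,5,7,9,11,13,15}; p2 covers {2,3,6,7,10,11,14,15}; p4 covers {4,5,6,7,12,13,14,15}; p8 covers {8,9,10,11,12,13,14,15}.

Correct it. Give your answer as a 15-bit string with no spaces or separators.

011100010000100

s1 (pos 1,3,5,7,9,11,13,15): 0⊕1⊕1⊕0⊕0⊕0⊕1⊕0 = 1
s2 (pos 2,3,6,7,10,11,14,15): 1⊕1⊕0⊕0⊕0⊕0⊕0⊕0 = 0
s4 (pos 4,5,6,7,12,13,14,15): 1⊕1⊕0⊕0⊕0⊕1⊕0⊕0 = 1
s8 (pos 8,9,10,11,12,13,14,15): 1⊕0⊕0⊕0⊕0⊕1⊕0⊕0 = 0
Syndrome s8…s1 = 0101 → error at position 5.
Flip position 5: 011110010000100 → 011100010000100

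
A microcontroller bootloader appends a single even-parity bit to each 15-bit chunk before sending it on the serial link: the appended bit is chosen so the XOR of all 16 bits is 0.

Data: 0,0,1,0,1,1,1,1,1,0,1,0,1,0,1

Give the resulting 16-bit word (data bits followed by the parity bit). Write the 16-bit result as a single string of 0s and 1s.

0010111110101011

XOR of the 15 data bits: 0⊕0⊕1⊕0⊕1⊕1⊕1⊕1⊕1⊕0⊕1⊕0⊕1⊕0⊕1 = 1
Parity bit = 1 (so all 16 bits XOR to 0).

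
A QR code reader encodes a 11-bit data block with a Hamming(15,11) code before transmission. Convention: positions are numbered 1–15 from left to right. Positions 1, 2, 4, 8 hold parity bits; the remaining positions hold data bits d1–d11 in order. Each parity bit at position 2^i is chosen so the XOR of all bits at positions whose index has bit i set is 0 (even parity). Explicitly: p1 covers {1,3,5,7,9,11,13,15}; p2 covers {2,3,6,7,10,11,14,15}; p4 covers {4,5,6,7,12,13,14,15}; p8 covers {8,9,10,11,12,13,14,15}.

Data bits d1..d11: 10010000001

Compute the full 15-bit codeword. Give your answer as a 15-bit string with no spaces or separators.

Place data at non-parity positions: p1 p2 1 p4 0 0 1 p8 0 0 0 0 0 0 1
p1 (pos 1,3,5,7,9,11,13,15): XOR of data positions = 1⊕0⊕1⊕0⊕0⊕0⊕1 = 1
p2 (pos 2,3,6,7,10,11,14,15): XOR of data positions = 1⊕0⊕1⊕0⊕0⊕0⊕1 = 1
p4 (pos 4,5,6,7,12,13,14,15): XOR of data positions = 0⊕0⊕1⊕0⊕0⊕0⊕1 = 0
p8 (pos 8,9,10,11,12,13,14,15): XOR of data positions = 0⊕0⊕0⊕0⊕0⊕0⊕1 = 1
Codeword: 111000110000001

111000110000001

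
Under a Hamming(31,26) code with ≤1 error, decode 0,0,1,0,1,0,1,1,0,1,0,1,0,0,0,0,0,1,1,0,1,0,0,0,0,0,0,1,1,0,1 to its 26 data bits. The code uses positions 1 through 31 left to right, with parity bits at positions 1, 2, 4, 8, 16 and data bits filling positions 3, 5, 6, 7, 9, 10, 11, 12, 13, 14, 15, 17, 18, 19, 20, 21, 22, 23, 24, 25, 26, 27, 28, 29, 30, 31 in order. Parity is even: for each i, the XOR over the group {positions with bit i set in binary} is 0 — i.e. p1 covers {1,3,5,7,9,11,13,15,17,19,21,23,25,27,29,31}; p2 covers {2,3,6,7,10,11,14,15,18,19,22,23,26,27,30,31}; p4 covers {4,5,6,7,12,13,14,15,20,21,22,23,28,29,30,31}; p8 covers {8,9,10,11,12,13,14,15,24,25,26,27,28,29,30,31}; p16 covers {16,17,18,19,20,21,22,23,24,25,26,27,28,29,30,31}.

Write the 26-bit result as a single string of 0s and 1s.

10010101000011010000001101

s1 (pos 1,3,5,7,9,11,13,15,17,19,21,23,25,27,29,31): 0⊕1⊕1⊕1⊕0⊕0⊕0⊕0⊕0⊕1⊕1⊕0⊕0⊕0⊕1⊕1 = 1
s2 (pos 2,3,6,7,10,11,14,15,18,19,22,23,26,27,30,31): 0⊕1⊕0⊕1⊕1⊕0⊕0⊕0⊕1⊕1⊕0⊕0⊕0⊕0⊕0⊕1 = 0
s4 (pos 4,5,6,7,12,13,14,15,20,21,22,23,28,29,30,31): 0⊕1⊕0⊕1⊕1⊕0⊕0⊕0⊕0⊕1⊕0⊕0⊕1⊕1⊕0⊕1 = 1
s8 (pos 8,9,10,11,12,13,14,15,24,25,26,27,28,29,30,31): 1⊕0⊕1⊕0⊕1⊕0⊕0⊕0⊕0⊕0⊕0⊕0⊕1⊕1⊕0⊕1 = 0
s16 (pos 16,17,18,19,20,21,22,23,24,25,26,27,28,29,30,31): 0⊕0⊕1⊕1⊕0⊕1⊕0⊕0⊕0⊕0⊕0⊕0⊕1⊕1⊕0⊕1 = 0
Syndrome s16…s1 = 00101 → error at position 5.
Flip position 5: 0010101101010000011010000001101 → 0010001101010000011010000001101
Read data bits from positions 3,5,6,7,9,10,11,12,13,14,15,17,18,19,20,21,22,23,24,25,26,27,28,29,30,31: 10010101000011010000001101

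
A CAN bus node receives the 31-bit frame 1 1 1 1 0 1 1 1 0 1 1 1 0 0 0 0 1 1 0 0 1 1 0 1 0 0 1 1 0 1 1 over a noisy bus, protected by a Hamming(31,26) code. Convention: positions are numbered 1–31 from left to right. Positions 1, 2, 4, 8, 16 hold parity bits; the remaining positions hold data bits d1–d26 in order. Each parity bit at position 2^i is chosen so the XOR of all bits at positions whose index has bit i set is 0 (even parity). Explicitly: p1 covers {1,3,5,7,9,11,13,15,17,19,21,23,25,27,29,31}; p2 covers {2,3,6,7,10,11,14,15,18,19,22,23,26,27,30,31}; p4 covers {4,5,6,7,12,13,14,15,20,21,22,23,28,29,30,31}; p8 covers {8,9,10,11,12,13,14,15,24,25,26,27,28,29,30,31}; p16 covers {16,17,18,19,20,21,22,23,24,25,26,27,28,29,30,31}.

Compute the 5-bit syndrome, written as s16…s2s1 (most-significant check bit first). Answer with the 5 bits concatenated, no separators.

s1 (pos 1,3,5,7,9,11,13,15,17,19,21,23,25,27,29,31): 1⊕1⊕0⊕1⊕0⊕1⊕0⊕0⊕1⊕0⊕1⊕0⊕0⊕1⊕0⊕1 = 0
s2 (pos 2,3,6,7,10,11,14,15,18,19,22,23,26,27,30,31): 1⊕1⊕1⊕1⊕1⊕1⊕0⊕0⊕1⊕0⊕1⊕0⊕0⊕1⊕1⊕1 = 1
s4 (pos 4,5,6,7,12,13,14,15,20,21,22,23,28,29,30,31): 1⊕0⊕1⊕1⊕1⊕0⊕0⊕0⊕0⊕1⊕1⊕0⊕1⊕0⊕1⊕1 = 1
s8 (pos 8,9,10,11,12,13,14,15,24,25,26,27,28,29,30,31): 1⊕0⊕1⊕1⊕1⊕0⊕0⊕0⊕1⊕0⊕0⊕1⊕1⊕0⊕1⊕1 = 1
s16 (pos 16,17,18,19,20,21,22,23,24,25,26,27,28,29,30,31): 0⊕1⊕1⊕0⊕0⊕1⊕1⊕0⊕1⊕0⊕0⊕1⊕1⊕0⊕1⊕1 = 1
Syndrome s16…s1 = 11110 → error at position 30.

11110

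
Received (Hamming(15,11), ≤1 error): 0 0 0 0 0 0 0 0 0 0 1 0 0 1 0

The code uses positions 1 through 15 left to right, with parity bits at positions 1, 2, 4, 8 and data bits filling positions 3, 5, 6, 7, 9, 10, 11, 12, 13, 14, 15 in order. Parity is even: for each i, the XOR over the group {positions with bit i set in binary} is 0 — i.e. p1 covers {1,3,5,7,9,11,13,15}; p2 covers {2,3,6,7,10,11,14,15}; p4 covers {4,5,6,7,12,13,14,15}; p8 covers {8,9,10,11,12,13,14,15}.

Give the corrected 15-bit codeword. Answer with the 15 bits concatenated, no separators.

s1 (pos 1,3,5,7,9,11,13,15): 0⊕0⊕0⊕0⊕0⊕1⊕0⊕0 = 1
s2 (pos 2,3,6,7,10,11,14,15): 0⊕0⊕0⊕0⊕0⊕1⊕1⊕0 = 0
s4 (pos 4,5,6,7,12,13,14,15): 0⊕0⊕0⊕0⊕0⊕0⊕1⊕0 = 1
s8 (pos 8,9,10,11,12,13,14,15): 0⊕0⊕0⊕1⊕0⊕0⊕1⊕0 = 0
Syndrome s8…s1 = 0101 → error at position 5.
Flip position 5: 000000000010010 → 000010000010010

000010000010010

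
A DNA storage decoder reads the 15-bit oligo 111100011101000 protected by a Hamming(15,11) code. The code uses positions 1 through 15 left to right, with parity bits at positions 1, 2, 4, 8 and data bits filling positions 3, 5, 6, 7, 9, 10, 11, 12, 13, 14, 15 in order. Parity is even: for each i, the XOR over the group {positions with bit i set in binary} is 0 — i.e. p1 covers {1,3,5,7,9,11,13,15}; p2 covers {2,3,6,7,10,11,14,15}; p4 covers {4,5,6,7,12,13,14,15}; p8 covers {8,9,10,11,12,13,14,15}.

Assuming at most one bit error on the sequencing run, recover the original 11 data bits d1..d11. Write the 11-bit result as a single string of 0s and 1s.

00001101000

s1 (pos 1,3,5,7,9,11,13,15): 1⊕1⊕0⊕0⊕1⊕0⊕0⊕0 = 1
s2 (pos 2,3,6,7,10,11,14,15): 1⊕1⊕0⊕0⊕1⊕0⊕0⊕0 = 1
s4 (pos 4,5,6,7,12,13,14,15): 1⊕0⊕0⊕0⊕1⊕0⊕0⊕0 = 0
s8 (pos 8,9,10,11,12,13,14,15): 1⊕1⊕1⊕0⊕1⊕0⊕0⊕0 = 0
Syndrome s8…s1 = 0011 → error at position 3.
Flip position 3: 111100011101000 → 110100011101000
Read data bits from positions 3,5,6,7,9,10,11,12,13,14,15: 00001101000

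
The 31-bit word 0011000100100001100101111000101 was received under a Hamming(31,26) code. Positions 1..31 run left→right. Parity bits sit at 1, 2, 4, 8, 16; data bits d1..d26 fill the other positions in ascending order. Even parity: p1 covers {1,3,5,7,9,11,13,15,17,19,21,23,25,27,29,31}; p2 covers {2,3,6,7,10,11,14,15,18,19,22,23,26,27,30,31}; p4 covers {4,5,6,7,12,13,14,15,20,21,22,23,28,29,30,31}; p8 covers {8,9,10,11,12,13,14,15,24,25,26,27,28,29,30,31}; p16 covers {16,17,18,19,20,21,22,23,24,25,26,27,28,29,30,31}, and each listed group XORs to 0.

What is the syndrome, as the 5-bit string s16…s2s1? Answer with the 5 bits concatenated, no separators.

10011

s1 (pos 1,3,5,7,9,11,13,15,17,19,21,23,25,27,29,31): 0⊕1⊕0⊕0⊕0⊕1⊕0⊕0⊕1⊕0⊕0⊕1⊕1⊕0⊕1⊕1 = 1
s2 (pos 2,3,6,7,10,11,14,15,18,19,22,23,26,27,30,31): 0⊕1⊕0⊕0⊕0⊕1⊕0⊕0⊕0⊕0⊕1⊕1⊕0⊕0⊕0⊕1 = 1
s4 (pos 4,5,6,7,12,13,14,15,20,21,22,23,28,29,30,31): 1⊕0⊕0⊕0⊕0⊕0⊕0⊕0⊕1⊕0⊕1⊕1⊕0⊕1⊕0⊕1 = 0
s8 (pos 8,9,10,11,12,13,14,15,24,25,26,27,28,29,30,31): 1⊕0⊕0⊕1⊕0⊕0⊕0⊕0⊕1⊕1⊕0⊕0⊕0⊕1⊕0⊕1 = 0
s16 (pos 16,17,18,19,20,21,22,23,24,25,26,27,28,29,30,31): 1⊕1⊕0⊕0⊕1⊕0⊕1⊕1⊕1⊕1⊕0⊕0⊕0⊕1⊕0⊕1 = 1
Syndrome s16…s1 = 10011 → error at position 19.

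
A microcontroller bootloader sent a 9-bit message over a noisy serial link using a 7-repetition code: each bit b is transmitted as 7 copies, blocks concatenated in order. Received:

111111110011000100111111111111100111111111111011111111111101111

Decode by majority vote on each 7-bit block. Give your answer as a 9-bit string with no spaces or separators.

Block 1 (1111111): 7 ones → 1
Block 2 (1001100): 3 ones → 0
Block 3 (0100111): 4 ones → 1
Block 4 (1111111): 7 ones → 1
Block 5 (1110011): 5 ones → 1
Block 6 (1111111): 7 ones → 1
Block 7 (1110111): 6 ones → 1
Block 8 (1111111): 7 ones → 1
Block 9 (1101111): 6 ones → 1

101111111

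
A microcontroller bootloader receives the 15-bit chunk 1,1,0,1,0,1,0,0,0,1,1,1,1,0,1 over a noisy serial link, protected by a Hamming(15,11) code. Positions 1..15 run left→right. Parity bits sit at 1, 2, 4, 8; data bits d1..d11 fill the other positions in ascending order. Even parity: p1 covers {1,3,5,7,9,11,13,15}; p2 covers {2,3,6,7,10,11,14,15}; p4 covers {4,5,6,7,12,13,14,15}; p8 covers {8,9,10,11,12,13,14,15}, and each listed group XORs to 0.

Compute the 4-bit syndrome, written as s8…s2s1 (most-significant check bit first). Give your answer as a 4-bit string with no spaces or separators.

s1 (pos 1,3,5,7,9,11,13,15): 1⊕0⊕0⊕0⊕0⊕1⊕1⊕1 = 0
s2 (pos 2,3,6,7,10,11,14,15): 1⊕0⊕1⊕0⊕1⊕1⊕0⊕1 = 1
s4 (pos 4,5,6,7,12,13,14,15): 1⊕0⊕1⊕0⊕1⊕1⊕0⊕1 = 1
s8 (pos 8,9,10,11,12,13,14,15): 0⊕0⊕1⊕1⊕1⊕1⊕0⊕1 = 1
Syndrome s8…s1 = 1110 → error at position 14.

1110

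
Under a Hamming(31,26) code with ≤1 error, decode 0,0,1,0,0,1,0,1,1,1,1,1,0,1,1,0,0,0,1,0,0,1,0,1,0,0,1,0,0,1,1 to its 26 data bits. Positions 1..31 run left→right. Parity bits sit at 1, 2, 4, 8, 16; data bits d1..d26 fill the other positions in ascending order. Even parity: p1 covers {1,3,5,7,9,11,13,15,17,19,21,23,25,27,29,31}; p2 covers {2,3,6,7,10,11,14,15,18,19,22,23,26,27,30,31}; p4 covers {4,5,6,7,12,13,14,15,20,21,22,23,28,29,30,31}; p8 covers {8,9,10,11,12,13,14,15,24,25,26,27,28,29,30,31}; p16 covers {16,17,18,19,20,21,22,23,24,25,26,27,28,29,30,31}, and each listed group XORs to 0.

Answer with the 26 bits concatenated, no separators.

10101111010001001010010011

s1 (pos 1,3,5,7,9,11,13,15,17,19,21,23,25,27,29,31): 0⊕1⊕0⊕0⊕1⊕1⊕0⊕1⊕0⊕1⊕0⊕0⊕0⊕1⊕0⊕1 = 1
s2 (pos 2,3,6,7,10,11,14,15,18,19,22,23,26,27,30,31): 0⊕1⊕1⊕0⊕1⊕1⊕1⊕1⊕0⊕1⊕1⊕0⊕0⊕1⊕1⊕1 = 1
s4 (pos 4,5,6,7,12,13,14,15,20,21,22,23,28,29,30,31): 0⊕0⊕1⊕0⊕1⊕0⊕1⊕1⊕0⊕0⊕1⊕0⊕0⊕0⊕1⊕1 = 1
s8 (pos 8,9,10,11,12,13,14,15,24,25,26,27,28,29,30,31): 1⊕1⊕1⊕1⊕1⊕0⊕1⊕1⊕1⊕0⊕0⊕1⊕0⊕0⊕1⊕1 = 1
s16 (pos 16,17,18,19,20,21,22,23,24,25,26,27,28,29,30,31): 0⊕0⊕0⊕1⊕0⊕0⊕1⊕0⊕1⊕0⊕0⊕1⊕0⊕0⊕1⊕1 = 0
Syndrome s16…s1 = 01111 → error at position 15.
Flip position 15: 0010010111110110001001010010011 → 0010010111110100001001010010011
Read data bits from positions 3,5,6,7,9,10,11,12,13,14,15,17,18,19,20,21,22,23,24,25,26,27,28,29,30,31: 10101111010001001010010011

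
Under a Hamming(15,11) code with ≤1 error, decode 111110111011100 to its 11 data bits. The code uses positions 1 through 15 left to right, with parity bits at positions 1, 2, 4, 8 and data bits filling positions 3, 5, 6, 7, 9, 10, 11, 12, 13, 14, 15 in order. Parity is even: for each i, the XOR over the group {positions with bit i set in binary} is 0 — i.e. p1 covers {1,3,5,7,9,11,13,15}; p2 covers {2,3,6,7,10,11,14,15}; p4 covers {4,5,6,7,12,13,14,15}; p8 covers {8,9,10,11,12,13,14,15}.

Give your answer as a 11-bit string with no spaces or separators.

s1 (pos 1,3,5,7,9,11,13,15): 1⊕1⊕1⊕1⊕1⊕1⊕1⊕0 = 1
s2 (pos 2,3,6,7,10,11,14,15): 1⊕1⊕0⊕1⊕0⊕1⊕0⊕0 = 0
s4 (pos 4,5,6,7,12,13,14,15): 1⊕1⊕0⊕1⊕1⊕1⊕0⊕0 = 1
s8 (pos 8,9,10,11,12,13,14,15): 1⊕1⊕0⊕1⊕1⊕1⊕0⊕0 = 1
Syndrome s8…s1 = 1101 → error at position 13.
Flip position 13: 111110111011100 → 111110111011000
Read data bits from positions 3,5,6,7,9,10,11,12,13,14,15: 11011011000

11011011000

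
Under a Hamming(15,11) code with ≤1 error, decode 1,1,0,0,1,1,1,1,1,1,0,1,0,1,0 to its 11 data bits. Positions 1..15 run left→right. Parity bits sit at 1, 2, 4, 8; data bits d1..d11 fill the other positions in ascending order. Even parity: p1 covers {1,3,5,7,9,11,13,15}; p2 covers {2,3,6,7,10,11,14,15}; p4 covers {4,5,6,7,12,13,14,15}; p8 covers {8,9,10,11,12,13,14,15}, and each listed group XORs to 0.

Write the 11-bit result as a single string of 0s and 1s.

01111101000

s1 (pos 1,3,5,7,9,11,13,15): 1⊕0⊕1⊕1⊕1⊕0⊕0⊕0 = 0
s2 (pos 2,3,6,7,10,11,14,15): 1⊕0⊕1⊕1⊕1⊕0⊕1⊕0 = 1
s4 (pos 4,5,6,7,12,13,14,15): 0⊕1⊕1⊕1⊕1⊕0⊕1⊕0 = 1
s8 (pos 8,9,10,11,12,13,14,15): 1⊕1⊕1⊕0⊕1⊕0⊕1⊕0 = 1
Syndrome s8…s1 = 1110 → error at position 14.
Flip position 14: 110011111101010 → 110011111101000
Read data bits from positions 3,5,6,7,9,10,11,12,13,14,15: 01111101000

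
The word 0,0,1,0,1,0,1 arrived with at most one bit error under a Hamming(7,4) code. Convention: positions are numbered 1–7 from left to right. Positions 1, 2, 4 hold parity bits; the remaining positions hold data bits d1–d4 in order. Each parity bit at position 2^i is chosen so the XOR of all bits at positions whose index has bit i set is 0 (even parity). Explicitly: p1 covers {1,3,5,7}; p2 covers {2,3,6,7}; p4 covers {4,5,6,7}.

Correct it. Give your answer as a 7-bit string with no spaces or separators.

1010101

s1 (pos 1,3,5,7): 0⊕1⊕1⊕1 = 1
s2 (pos 2,3,6,7): 0⊕1⊕0⊕1 = 0
s4 (pos 4,5,6,7): 0⊕1⊕0⊕1 = 0
Syndrome s4…s1 = 001 → error at position 1.
Flip position 1: 0010101 → 1010101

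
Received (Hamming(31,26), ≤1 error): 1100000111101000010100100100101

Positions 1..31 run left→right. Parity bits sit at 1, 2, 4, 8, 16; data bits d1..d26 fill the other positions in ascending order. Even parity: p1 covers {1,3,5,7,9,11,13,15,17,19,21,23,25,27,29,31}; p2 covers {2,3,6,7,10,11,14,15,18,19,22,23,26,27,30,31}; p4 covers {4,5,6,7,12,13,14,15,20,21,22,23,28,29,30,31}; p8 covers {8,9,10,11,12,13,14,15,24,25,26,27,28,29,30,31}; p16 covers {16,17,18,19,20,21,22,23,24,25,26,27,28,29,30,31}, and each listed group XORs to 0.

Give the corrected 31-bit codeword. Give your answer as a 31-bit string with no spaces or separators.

s1 (pos 1,3,5,7,9,11,13,15,17,19,21,23,25,27,29,31): 1⊕0⊕0⊕0⊕1⊕1⊕1⊕0⊕0⊕0⊕0⊕1⊕0⊕0⊕1⊕1 = 1
s2 (pos 2,3,6,7,10,11,14,15,18,19,22,23,26,27,30,31): 1⊕0⊕0⊕0⊕1⊕1⊕0⊕0⊕1⊕0⊕0⊕1⊕1⊕0⊕0⊕1 = 1
s4 (pos 4,5,6,7,12,13,14,15,20,21,22,23,28,29,30,31): 0⊕0⊕0⊕0⊕0⊕1⊕0⊕0⊕1⊕0⊕0⊕1⊕0⊕1⊕0⊕1 = 1
s8 (pos 8,9,10,11,12,13,14,15,24,25,26,27,28,29,30,31): 1⊕1⊕1⊕1⊕0⊕1⊕0⊕0⊕0⊕0⊕1⊕0⊕0⊕1⊕0⊕1 = 0
s16 (pos 16,17,18,19,20,21,22,23,24,25,26,27,28,29,30,31): 0⊕0⊕1⊕0⊕1⊕0⊕0⊕1⊕0⊕0⊕1⊕0⊕0⊕1⊕0⊕1 = 0
Syndrome s16…s1 = 00111 → error at position 7.
Flip position 7: 1100000111101000010100100100101 → 1100001111101000010100100100101

1100001111101000010100100100101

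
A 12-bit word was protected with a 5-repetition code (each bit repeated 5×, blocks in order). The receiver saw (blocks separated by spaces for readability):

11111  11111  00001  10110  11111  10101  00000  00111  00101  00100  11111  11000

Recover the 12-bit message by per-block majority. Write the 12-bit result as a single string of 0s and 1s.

Block 1 (11111): 5 ones → 1
Block 2 (11111): 5 ones → 1
Block 3 (00001): 1 one → 0
Block 4 (10110): 3 ones → 1
Block 5 (11111): 5 ones → 1
Block 6 (10101): 3 ones → 1
Block 7 (00000): 0 ones → 0
Block 8 (00111): 3 ones → 1
Block 9 (00101): 2 ones → 0
Block 10 (00100): 1 one → 0
Block 11 (11111): 5 ones → 1
Block 12 (11000): 2 ones → 0

110111010010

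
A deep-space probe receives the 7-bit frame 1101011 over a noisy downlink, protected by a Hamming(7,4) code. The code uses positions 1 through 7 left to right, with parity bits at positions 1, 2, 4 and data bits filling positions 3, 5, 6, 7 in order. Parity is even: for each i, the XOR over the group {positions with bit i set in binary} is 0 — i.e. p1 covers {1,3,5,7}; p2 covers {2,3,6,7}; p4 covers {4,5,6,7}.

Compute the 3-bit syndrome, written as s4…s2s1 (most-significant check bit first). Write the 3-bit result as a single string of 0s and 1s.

110

s1 (pos 1,3,5,7): 1⊕0⊕0⊕1 = 0
s2 (pos 2,3,6,7): 1⊕0⊕1⊕1 = 1
s4 (pos 4,5,6,7): 1⊕0⊕1⊕1 = 1
Syndrome s4…s1 = 110 → error at position 6.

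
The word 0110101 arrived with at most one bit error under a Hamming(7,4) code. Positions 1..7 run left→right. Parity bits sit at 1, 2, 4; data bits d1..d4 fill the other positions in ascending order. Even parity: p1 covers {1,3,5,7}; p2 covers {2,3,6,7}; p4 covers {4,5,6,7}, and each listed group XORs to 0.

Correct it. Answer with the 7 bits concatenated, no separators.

s1 (pos 1,3,5,7): 0⊕1⊕1⊕1 = 1
s2 (pos 2,3,6,7): 1⊕1⊕0⊕1 = 1
s4 (pos 4,5,6,7): 0⊕1⊕0⊕1 = 0
Syndrome s4…s1 = 011 → error at position 3.
Flip position 3: 0110101 → 0100101

0100101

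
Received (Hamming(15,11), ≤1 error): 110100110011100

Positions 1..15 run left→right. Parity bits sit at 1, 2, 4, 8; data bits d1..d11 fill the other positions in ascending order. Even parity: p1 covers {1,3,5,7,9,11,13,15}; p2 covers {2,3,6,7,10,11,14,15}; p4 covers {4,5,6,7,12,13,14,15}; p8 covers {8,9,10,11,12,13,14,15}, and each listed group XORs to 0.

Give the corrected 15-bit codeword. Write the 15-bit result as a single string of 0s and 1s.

s1 (pos 1,3,5,7,9,11,13,15): 1⊕0⊕0⊕1⊕0⊕1⊕1⊕0 = 0
s2 (pos 2,3,6,7,10,11,14,15): 1⊕0⊕0⊕1⊕0⊕1⊕0⊕0 = 1
s4 (pos 4,5,6,7,12,13,14,15): 1⊕0⊕0⊕1⊕1⊕1⊕0⊕0 = 0
s8 (pos 8,9,10,11,12,13,14,15): 1⊕0⊕0⊕1⊕1⊕1⊕0⊕0 = 0
Syndrome s8…s1 = 0010 → error at position 2.
Flip position 2: 110100110011100 → 100100110011100

100100110011100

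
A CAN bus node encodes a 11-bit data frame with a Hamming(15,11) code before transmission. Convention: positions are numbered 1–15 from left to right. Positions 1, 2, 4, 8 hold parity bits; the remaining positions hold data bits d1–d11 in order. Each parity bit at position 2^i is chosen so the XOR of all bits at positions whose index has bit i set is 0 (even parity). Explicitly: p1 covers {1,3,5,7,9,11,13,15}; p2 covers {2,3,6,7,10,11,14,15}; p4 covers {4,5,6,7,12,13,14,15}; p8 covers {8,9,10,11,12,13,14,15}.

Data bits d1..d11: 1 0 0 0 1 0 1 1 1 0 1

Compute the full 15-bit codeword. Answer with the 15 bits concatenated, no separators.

Place data at non-parity positions: p1 p2 1 p4 0 0 0 p8 1 0 1 1 1 0 1
p1 (pos 1,3,5,7,9,11,13,15): XOR of data positions = 1⊕0⊕0⊕1⊕1⊕1⊕1 = 1
p2 (pos 2,3,6,7,10,11,14,15): XOR of data positions = 1⊕0⊕0⊕0⊕1⊕0⊕1 = 1
p4 (pos 4,5,6,7,12,13,14,15): XOR of data positions = 0⊕0⊕0⊕1⊕1⊕0⊕1 = 1
p8 (pos 8,9,10,11,12,13,14,15): XOR of data positions = 1⊕0⊕1⊕1⊕1⊕0⊕1 = 1
Codeword: 111100011011101

111100011011101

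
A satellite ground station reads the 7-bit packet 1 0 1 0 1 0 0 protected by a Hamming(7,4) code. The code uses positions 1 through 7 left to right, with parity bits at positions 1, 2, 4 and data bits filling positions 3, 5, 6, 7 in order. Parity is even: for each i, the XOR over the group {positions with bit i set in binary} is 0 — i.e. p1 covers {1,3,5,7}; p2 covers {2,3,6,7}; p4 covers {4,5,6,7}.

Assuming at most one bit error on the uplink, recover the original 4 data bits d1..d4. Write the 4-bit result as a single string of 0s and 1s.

1101

s1 (pos 1,3,5,7): 1⊕1⊕1⊕0 = 1
s2 (pos 2,3,6,7): 0⊕1⊕0⊕0 = 1
s4 (pos 4,5,6,7): 0⊕1⊕0⊕0 = 1
Syndrome s4…s1 = 111 → error at position 7.
Flip position 7: 1010100 → 1010101
Read data bits from positions 3,5,6,7: 1101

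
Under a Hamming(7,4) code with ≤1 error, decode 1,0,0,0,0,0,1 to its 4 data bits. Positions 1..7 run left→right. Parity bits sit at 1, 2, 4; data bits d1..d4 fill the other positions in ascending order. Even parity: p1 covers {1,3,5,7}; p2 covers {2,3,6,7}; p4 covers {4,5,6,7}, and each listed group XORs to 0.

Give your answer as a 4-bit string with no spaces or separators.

0011

s1 (pos 1,3,5,7): 1⊕0⊕0⊕1 = 0
s2 (pos 2,3,6,7): 0⊕0⊕0⊕1 = 1
s4 (pos 4,5,6,7): 0⊕0⊕0⊕1 = 1
Syndrome s4…s1 = 110 → error at position 6.
Flip position 6: 1000001 → 1000011
Read data bits from positions 3,5,6,7: 0011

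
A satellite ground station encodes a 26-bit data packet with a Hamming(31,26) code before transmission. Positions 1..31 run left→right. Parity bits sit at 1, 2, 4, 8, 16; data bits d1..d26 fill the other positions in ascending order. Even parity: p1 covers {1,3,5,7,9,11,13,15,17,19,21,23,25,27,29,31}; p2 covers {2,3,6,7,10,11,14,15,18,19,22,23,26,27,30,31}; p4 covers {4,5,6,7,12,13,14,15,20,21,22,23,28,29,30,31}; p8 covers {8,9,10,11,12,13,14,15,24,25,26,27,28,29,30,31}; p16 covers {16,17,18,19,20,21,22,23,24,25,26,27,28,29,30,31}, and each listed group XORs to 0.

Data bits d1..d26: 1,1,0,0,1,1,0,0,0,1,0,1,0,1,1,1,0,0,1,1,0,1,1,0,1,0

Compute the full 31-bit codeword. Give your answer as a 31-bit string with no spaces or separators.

Place data at non-parity positions: p1 p2 1 p4 1 0 0 p8 1 1 0 0 0 1 0 p16 1 0 1 1 1 0 0 1 1 0 1 1 0 1 0
p1 (pos 1,3,5,7,9,11,13,15,17,19,21,23,25,27,29,31): XOR of data positions = 1⊕1⊕0⊕1⊕0⊕0⊕0⊕1⊕1⊕1⊕0⊕1⊕1⊕0⊕0 = 0
p2 (pos 2,3,6,7,10,11,14,15,18,19,22,23,26,27,30,31): XOR of data positions = 1⊕0⊕0⊕1⊕0⊕1⊕0⊕0⊕1⊕0⊕0⊕0⊕1⊕1⊕0 = 0
p4 (pos 4,5,6,7,12,13,14,15,20,21,22,23,28,29,30,31): XOR of data positions = 1⊕0⊕0⊕0⊕0⊕1⊕0⊕1⊕1⊕0⊕0⊕1⊕0⊕1⊕0 = 0
p8 (pos 8,9,10,11,12,13,14,15,24,25,26,27,28,29,30,31): XOR of data positions = 1⊕1⊕0⊕0⊕0⊕1⊕0⊕1⊕1⊕0⊕1⊕1⊕0⊕1⊕0 = 0
p16 (pos 16,17,18,19,20,21,22,23,24,25,26,27,28,29,30,31): XOR of data positions = 1⊕0⊕1⊕1⊕1⊕0⊕0⊕1⊕1⊕0⊕1⊕1⊕0⊕1⊕0 = 1
Codeword: 0010100011000101101110011011010

0010100011000101101110011011010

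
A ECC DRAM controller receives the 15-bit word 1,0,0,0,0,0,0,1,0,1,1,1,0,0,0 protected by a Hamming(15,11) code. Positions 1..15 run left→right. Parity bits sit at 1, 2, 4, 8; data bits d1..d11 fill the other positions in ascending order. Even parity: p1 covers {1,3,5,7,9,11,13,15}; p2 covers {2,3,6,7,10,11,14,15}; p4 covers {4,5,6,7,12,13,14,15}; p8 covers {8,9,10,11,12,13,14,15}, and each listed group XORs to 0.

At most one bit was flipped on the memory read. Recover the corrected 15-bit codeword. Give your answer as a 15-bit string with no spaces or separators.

s1 (pos 1,3,5,7,9,11,13,15): 1⊕0⊕0⊕0⊕0⊕1⊕0⊕0 = 0
s2 (pos 2,3,6,7,10,11,14,15): 0⊕0⊕0⊕0⊕1⊕1⊕0⊕0 = 0
s4 (pos 4,5,6,7,12,13,14,15): 0⊕0⊕0⊕0⊕1⊕0⊕0⊕0 = 1
s8 (pos 8,9,10,11,12,13,14,15): 1⊕0⊕1⊕1⊕1⊕0⊕0⊕0 = 0
Syndrome s8…s1 = 0100 → error at position 4.
Flip position 4: 100000010111000 → 100100010111000

100100010111000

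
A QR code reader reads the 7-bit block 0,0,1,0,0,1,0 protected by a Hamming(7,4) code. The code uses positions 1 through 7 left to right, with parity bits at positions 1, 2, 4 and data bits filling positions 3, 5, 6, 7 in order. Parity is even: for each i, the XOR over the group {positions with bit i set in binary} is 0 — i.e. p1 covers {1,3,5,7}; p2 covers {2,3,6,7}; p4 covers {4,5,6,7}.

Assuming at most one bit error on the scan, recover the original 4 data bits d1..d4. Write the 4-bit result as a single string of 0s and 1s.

1110

s1 (pos 1,3,5,7): 0⊕1⊕0⊕0 = 1
s2 (pos 2,3,6,7): 0⊕1⊕1⊕0 = 0
s4 (pos 4,5,6,7): 0⊕0⊕1⊕0 = 1
Syndrome s4…s1 = 101 → error at position 5.
Flip position 5: 0010010 → 0010110
Read data bits from positions 3,5,6,7: 1110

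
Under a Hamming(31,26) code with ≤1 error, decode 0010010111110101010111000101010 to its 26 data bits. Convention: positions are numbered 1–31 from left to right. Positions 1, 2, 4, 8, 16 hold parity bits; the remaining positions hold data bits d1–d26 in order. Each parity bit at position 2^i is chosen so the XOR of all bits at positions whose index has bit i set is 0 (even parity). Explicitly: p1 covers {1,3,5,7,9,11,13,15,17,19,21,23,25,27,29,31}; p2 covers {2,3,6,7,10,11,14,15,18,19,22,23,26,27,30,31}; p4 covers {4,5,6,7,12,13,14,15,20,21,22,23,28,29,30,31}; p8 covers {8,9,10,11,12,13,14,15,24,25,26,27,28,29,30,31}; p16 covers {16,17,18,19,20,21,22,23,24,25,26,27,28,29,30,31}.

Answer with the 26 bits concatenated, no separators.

10101011010010111000101010

s1 (pos 1,3,5,7,9,11,13,15,17,19,21,23,25,27,29,31): 0⊕1⊕0⊕0⊕1⊕1⊕0⊕0⊕0⊕0⊕1⊕0⊕0⊕0⊕0⊕0 = 0
s2 (pos 2,3,6,7,10,11,14,15,18,19,22,23,26,27,30,31): 0⊕1⊕1⊕0⊕1⊕1⊕1⊕0⊕1⊕0⊕1⊕0⊕1⊕0⊕1⊕0 = 1
s4 (pos 4,5,6,7,12,13,14,15,20,21,22,23,28,29,30,31): 0⊕0⊕1⊕0⊕1⊕0⊕1⊕0⊕1⊕1⊕1⊕0⊕1⊕0⊕1⊕0 = 0
s8 (pos 8,9,10,11,12,13,14,15,24,25,26,27,28,29,30,31): 1⊕1⊕1⊕1⊕1⊕0⊕1⊕0⊕0⊕0⊕1⊕0⊕1⊕0⊕1⊕0 = 1
s16 (pos 16,17,18,19,20,21,22,23,24,25,26,27,28,29,30,31): 1⊕0⊕1⊕0⊕1⊕1⊕1⊕0⊕0⊕0⊕1⊕0⊕1⊕0⊕1⊕0 = 0
Syndrome s16…s1 = 01010 → error at position 10.
Flip position 10: 0010010111110101010111000101010 → 0010010110110101010111000101010
Read data bits from positions 3,5,6,7,9,10,11,12,13,14,15,17,18,19,20,21,22,23,24,25,26,27,28,29,30,31: 10101011010010111000101010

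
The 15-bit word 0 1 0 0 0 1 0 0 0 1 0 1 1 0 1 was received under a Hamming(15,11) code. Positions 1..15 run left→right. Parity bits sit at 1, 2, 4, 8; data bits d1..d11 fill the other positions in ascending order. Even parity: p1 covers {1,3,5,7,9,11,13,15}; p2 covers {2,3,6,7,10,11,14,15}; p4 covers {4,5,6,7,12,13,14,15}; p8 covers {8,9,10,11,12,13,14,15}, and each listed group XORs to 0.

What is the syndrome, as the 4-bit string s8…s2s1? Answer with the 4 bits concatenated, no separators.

s1 (pos 1,3,5,7,9,11,13,15): 0⊕0⊕0⊕0⊕0⊕0⊕1⊕1 = 0
s2 (pos 2,3,6,7,10,11,14,15): 1⊕0⊕1⊕0⊕1⊕0⊕0⊕1 = 0
s4 (pos 4,5,6,7,12,13,14,15): 0⊕0⊕1⊕0⊕1⊕1⊕0⊕1 = 0
s8 (pos 8,9,10,11,12,13,14,15): 0⊕0⊕1⊕0⊕1⊕1⊕0⊕1 = 0
Syndrome s8…s1 = 0000 → no error.

0000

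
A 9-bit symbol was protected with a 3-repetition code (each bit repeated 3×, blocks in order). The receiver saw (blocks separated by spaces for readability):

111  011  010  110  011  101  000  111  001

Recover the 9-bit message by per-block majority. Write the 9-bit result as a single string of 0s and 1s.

Block 1 (111): 3 ones → 1
Block 2 (011): 2 ones → 1
Block 3 (010): 1 one → 0
Block 4 (110): 2 ones → 1
Block 5 (011): 2 ones → 1
Block 6 (101): 2 ones → 1
Block 7 (000): 0 ones → 0
Block 8 (111): 3 ones → 1
Block 9 (001): 1 one → 0

110111010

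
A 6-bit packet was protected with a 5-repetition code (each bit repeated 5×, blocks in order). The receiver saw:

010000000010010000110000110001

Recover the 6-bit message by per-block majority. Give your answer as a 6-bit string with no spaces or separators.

Block 1 (01000): 1 one → 0
Block 2 (00000): 0 ones → 0
Block 3 (10010): 2 ones → 0
Block 4 (00011): 2 ones → 0
Block 5 (00001): 1 one → 0
Block 6 (10001): 2 ones → 0

000000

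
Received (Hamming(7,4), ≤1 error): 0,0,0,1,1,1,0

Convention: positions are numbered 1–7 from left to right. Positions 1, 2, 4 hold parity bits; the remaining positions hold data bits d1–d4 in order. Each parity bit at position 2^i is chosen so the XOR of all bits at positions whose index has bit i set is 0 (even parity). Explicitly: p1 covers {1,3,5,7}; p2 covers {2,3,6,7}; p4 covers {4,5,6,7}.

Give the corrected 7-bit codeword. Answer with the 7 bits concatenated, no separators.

s1 (pos 1,3,5,7): 0⊕0⊕1⊕0 = 1
s2 (pos 2,3,6,7): 0⊕0⊕1⊕0 = 1
s4 (pos 4,5,6,7): 1⊕1⊕1⊕0 = 1
Syndrome s4…s1 = 111 → error at position 7.
Flip position 7: 0001110 → 0001111

0001111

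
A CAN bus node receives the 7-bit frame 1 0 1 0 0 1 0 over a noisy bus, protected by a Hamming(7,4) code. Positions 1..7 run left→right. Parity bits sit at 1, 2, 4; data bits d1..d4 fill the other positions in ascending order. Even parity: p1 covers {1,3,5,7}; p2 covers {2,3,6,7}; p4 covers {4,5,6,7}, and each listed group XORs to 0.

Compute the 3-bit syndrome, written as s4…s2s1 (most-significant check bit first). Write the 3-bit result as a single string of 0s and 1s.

s1 (pos 1,3,5,7): 1⊕1⊕0⊕0 = 0
s2 (pos 2,3,6,7): 0⊕1⊕1⊕0 = 0
s4 (pos 4,5,6,7): 0⊕0⊕1⊕0 = 1
Syndrome s4…s1 = 100 → error at position 4.

100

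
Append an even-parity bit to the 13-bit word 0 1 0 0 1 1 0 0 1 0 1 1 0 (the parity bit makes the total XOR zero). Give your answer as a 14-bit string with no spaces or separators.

XOR of the 13 data bits: 0⊕1⊕0⊕0⊕1⊕1⊕0⊕0⊕1⊕0⊕1⊕1⊕0 = 0
Parity bit = 0 (so all 14 bits XOR to 0).

01001100101100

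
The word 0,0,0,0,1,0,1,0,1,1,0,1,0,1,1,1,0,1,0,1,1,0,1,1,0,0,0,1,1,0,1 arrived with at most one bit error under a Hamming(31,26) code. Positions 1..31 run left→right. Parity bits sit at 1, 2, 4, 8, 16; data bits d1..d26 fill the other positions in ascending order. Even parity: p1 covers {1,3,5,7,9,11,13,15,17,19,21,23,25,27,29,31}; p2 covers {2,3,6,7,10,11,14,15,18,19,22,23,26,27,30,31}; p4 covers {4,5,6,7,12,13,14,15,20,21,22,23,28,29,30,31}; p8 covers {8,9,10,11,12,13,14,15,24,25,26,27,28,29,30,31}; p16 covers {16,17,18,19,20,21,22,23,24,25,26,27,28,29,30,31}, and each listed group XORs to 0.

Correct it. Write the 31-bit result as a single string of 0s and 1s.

s1 (pos 1,3,5,7,9,11,13,15,17,19,21,23,25,27,29,31): 0⊕0⊕1⊕1⊕1⊕0⊕0⊕1⊕0⊕0⊕1⊕1⊕0⊕0⊕1⊕1 = 0
s2 (pos 2,3,6,7,10,11,14,15,18,19,22,23,26,27,30,31): 0⊕0⊕0⊕1⊕1⊕0⊕1⊕1⊕1⊕0⊕0⊕1⊕0⊕0⊕0⊕1 = 1
s4 (pos 4,5,6,7,12,13,14,15,20,21,22,23,28,29,30,31): 0⊕1⊕0⊕1⊕1⊕0⊕1⊕1⊕1⊕1⊕0⊕1⊕1⊕1⊕0⊕1 = 1
s8 (pos 8,9,10,11,12,13,14,15,24,25,26,27,28,29,30,31): 0⊕1⊕1⊕0⊕1⊕0⊕1⊕1⊕1⊕0⊕0⊕0⊕1⊕1⊕0⊕1 = 1
s16 (pos 16,17,18,19,20,21,22,23,24,25,26,27,28,29,30,31): 1⊕0⊕1⊕0⊕1⊕1⊕0⊕1⊕1⊕0⊕0⊕0⊕1⊕1⊕0⊕1 = 1
Syndrome s16…s1 = 11110 → error at position 30.
Flip position 30: 0000101011010111010110110001101 → 0000101011010111010110110001111

0000101011010111010110110001111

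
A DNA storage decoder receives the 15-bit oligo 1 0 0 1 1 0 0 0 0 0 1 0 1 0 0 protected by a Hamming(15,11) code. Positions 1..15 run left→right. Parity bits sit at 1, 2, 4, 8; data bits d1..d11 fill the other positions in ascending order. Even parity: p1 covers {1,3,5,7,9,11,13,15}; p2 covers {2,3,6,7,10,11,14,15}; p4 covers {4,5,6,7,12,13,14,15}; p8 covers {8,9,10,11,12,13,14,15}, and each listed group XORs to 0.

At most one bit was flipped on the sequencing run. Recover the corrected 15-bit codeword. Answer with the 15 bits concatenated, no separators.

s1 (pos 1,3,5,7,9,11,13,15): 1⊕0⊕1⊕0⊕0⊕1⊕1⊕0 = 0
s2 (pos 2,3,6,7,10,11,14,15): 0⊕0⊕0⊕0⊕0⊕1⊕0⊕0 = 1
s4 (pos 4,5,6,7,12,13,14,15): 1⊕1⊕0⊕0⊕0⊕1⊕0⊕0 = 1
s8 (pos 8,9,10,11,12,13,14,15): 0⊕0⊕0⊕1⊕0⊕1⊕0⊕0 = 0
Syndrome s8…s1 = 0110 → error at position 6.
Flip position 6: 100110000010100 → 100111000010100

100111000010100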